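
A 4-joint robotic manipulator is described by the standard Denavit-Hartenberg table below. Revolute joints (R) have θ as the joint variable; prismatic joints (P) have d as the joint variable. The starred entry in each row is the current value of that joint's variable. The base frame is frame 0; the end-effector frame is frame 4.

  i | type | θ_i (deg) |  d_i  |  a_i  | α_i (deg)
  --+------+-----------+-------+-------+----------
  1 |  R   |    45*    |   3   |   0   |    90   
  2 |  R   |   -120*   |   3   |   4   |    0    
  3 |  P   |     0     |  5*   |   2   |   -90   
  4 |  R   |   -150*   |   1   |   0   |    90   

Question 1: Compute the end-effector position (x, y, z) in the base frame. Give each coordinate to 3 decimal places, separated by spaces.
after link 1: o_1 = (0.0000, 0.0000, 3.0000)
after link 2: o_2 = (0.7071, -3.5355, -0.4641)
after link 3: o_3 = (3.5355, -7.7782, -2.1962)
after link 4: o_4 = (4.1479, -7.1658, -2.6962)

4.148 -7.166 -2.696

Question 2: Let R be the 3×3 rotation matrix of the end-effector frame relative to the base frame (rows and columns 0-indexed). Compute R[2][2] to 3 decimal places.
0.433

End-effector z-axis (col 2 of R) = (-0.4356,0.7891,0.4330)
R[2][2] = 0.4330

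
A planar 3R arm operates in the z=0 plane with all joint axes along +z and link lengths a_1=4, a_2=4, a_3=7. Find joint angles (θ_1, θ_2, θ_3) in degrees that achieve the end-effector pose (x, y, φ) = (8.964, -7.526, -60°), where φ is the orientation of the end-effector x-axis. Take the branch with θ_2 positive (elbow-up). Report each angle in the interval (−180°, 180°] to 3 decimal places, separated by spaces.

wrist centre = target − a_3·(cos φ, sin φ) = (5.4640, -1.4638)
cos θ_2 = (31.9981−4²−4²)/(2·4·4) = -0.0001; θ_2 = 90.0035° (elbow-up)
β = atan2(-1.4638,5.4640) = -14.9975°; ψ = atan2(4.0000,3.9998) = 45.0017°
θ_1 = β − ψ = -59.9993°
θ_3 = φ − θ_1 − θ_2 = -90.0042° (wrapped to (-180°,180°])

-59.999 90.003 -90.004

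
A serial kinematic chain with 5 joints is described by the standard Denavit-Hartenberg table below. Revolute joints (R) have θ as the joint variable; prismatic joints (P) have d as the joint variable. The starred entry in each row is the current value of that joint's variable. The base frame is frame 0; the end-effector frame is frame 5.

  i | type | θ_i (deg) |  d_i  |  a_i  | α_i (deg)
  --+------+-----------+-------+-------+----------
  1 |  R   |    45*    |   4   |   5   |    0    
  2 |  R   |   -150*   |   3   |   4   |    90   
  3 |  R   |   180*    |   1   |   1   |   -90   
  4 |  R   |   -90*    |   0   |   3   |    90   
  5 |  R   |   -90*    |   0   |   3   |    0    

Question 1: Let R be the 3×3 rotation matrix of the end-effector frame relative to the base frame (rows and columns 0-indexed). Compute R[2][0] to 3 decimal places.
1.000

End-effector x-axis (col 0 of R) = (0.0000,-0.0000,1.0000)
R[2][0] = 1.0000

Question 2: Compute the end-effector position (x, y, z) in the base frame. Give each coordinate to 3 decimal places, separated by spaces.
after link 1: o_1 = (3.5355, 3.5355, 4.0000)
after link 2: o_2 = (2.5003, -0.3282, 7.0000)
after link 3: o_3 = (1.7932, 0.8966, 7.0000)
after link 4: o_4 = (-1.1046, 1.6730, 7.0000)
after link 5: o_5 = (-1.1046, 1.6730, 10.0000)

-1.105 1.673 10.000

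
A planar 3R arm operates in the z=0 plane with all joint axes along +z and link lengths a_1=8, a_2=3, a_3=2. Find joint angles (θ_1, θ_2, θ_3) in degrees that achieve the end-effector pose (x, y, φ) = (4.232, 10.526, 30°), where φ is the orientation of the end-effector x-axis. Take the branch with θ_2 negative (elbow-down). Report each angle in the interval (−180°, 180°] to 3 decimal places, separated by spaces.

wrist centre = target − a_3·(cos φ, sin φ) = (2.4999, 9.5260)
cos θ_2 = (96.9944−8²−3²)/(2·8·3) = 0.4999; θ_2 = -60.0077° (elbow-down)
β = atan2(9.5260,2.4999) = 75.2952°; ψ = atan2(-2.5983,9.4997) = -15.2970°
θ_1 = β − ψ = 90.5922°
θ_3 = φ − θ_1 − θ_2 = -0.5845° (wrapped to (-180°,180°])

90.592 -60.008 -0.585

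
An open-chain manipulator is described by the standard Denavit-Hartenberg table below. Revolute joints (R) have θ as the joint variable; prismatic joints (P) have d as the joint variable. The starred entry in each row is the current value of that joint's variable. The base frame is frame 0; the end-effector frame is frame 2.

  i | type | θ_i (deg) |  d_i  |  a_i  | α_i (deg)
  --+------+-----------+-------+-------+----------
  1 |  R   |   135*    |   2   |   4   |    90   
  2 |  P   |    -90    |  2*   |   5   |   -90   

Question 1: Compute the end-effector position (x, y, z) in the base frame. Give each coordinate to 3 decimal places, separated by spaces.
-1.414 4.243 -3.000

after link 1: o_1 = (-2.8284, 2.8284, 2.0000)
after link 2: o_2 = (-1.4142, 4.2426, -3.0000)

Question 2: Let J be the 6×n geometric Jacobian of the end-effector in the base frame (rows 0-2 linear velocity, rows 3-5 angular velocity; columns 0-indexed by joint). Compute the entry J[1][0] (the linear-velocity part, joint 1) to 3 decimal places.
axis z_0 = ẑ; lever o_n−o_0 = (-1.4142,4.2426,-3.0000)
cross product → J_v[:, 0] = (-4.2426,-1.4142,0.0000)
J_ω[:, 0] = z_0
entry J[1][0] = -1.4142

-1.414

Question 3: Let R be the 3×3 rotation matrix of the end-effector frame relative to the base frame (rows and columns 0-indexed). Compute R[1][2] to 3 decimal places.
End-effector z-axis (col 2 of R) = (-0.7071,0.7071,0.0000)
R[1][2] = 0.7071

0.707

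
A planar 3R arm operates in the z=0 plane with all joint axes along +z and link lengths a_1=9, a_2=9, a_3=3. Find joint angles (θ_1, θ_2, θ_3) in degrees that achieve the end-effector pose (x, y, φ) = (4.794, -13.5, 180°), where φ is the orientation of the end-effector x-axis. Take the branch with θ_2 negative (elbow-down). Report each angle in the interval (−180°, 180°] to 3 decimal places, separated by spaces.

-30.000 -60.001 -89.999

wrist centre = target − a_3·(cos φ, sin φ) = (7.7940, -13.5000)
cos θ_2 = (242.9964−9²−9²)/(2·9·9) = 0.5000; θ_2 = -60.0015° (elbow-down)
β = atan2(-13.5000,7.7940) = -60.0007°; ψ = atan2(-7.7943,13.4998) = -30.0007°
θ_1 = β − ψ = -30.0000°
θ_3 = φ − θ_1 − θ_2 = -89.9985° (wrapped to (-180°,180°])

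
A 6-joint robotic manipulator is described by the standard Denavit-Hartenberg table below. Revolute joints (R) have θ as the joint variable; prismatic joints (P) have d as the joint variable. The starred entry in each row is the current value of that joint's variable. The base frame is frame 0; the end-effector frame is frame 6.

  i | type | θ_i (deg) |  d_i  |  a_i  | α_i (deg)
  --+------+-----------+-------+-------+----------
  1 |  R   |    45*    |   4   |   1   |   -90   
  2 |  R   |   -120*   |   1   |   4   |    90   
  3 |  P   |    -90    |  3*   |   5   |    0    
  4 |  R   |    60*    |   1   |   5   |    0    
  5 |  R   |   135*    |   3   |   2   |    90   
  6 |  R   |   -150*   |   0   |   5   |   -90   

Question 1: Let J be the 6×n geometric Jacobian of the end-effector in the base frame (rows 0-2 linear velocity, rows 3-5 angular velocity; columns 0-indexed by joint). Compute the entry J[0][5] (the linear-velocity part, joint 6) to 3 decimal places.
1.173

axis z_5 = (-0.5245,-0.1585,0.8365); lever o_n−o_5 = (4.0922,-1.8228,2.2206)
cross product → J_v[:, 5] = (1.1729,4.5879,1.6047)
J_ω[:, 5] = z_5
entry J[0][5] = 1.1729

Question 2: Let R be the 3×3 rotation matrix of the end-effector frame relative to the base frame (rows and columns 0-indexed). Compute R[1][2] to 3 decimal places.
0.918

End-effector z-axis (col 2 of R) = (0.2346,0.9176,0.3209)
R[1][2] = 0.9176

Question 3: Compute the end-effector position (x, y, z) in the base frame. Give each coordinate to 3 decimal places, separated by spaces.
after link 1: o_1 = (0.7071, 0.7071, 4.0000)
after link 2: o_2 = (-1.4142, 0.0000, 7.4641)
after link 3: o_3 = (0.2842, -5.3727, 5.9641)
after link 4: o_4 = (-0.0913, -9.2837, 9.2141)
after link 5: o_5 = (-3.1115, -9.5718, 7.2658)
after link 6: o_6 = (0.9808, -11.3946, 9.4864)

0.981 -11.395 9.486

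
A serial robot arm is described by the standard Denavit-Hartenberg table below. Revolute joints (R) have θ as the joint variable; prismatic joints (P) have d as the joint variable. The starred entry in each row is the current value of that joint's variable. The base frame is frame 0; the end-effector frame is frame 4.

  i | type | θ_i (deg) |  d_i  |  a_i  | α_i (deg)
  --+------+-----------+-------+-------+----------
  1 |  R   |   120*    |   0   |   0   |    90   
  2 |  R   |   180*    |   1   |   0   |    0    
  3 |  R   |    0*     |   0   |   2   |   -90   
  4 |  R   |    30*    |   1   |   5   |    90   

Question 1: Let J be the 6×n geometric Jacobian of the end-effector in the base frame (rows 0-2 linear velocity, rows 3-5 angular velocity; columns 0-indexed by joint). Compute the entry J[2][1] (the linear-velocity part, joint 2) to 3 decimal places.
-6.330

axis z_1 = (0.8660,0.5000,0.0000); lever o_n−o_1 = (1.8660,-6.2321,-1.0000)
cross product → J_v[:, 1] = (-0.5000,0.8660,-6.3301)
J_ω[:, 1] = z_1
entry J[2][1] = -6.3301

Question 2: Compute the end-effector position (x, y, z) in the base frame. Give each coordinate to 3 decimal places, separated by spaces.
1.866 -6.232 -1.000

after link 1: o_1 = (0.0000, 0.0000, 0.0000)
after link 2: o_2 = (0.8660, 0.5000, 0.0000)
after link 3: o_3 = (1.8660, -1.2321, 0.0000)
after link 4: o_4 = (1.8660, -6.2321, -1.0000)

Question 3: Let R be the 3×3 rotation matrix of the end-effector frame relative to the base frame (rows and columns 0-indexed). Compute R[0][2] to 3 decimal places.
End-effector z-axis (col 2 of R) = (1.0000,-0.0000,0.0000)
R[0][2] = 1.0000

1.000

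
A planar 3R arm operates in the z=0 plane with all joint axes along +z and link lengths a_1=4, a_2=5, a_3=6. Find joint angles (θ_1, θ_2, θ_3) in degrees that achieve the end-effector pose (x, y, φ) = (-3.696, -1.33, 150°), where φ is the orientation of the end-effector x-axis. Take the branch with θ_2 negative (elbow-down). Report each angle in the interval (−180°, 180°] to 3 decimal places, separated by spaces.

wrist centre = target − a_3·(cos φ, sin φ) = (1.5002, -4.3300)
cos θ_2 = (20.9994−4²−5²)/(2·4·5) = -0.5000; θ_2 = -120.0011° (elbow-down)
β = atan2(-4.3300,1.5002) = -70.8911°; ψ = atan2(-4.3301,1.4999) = -70.8942°
θ_1 = β − ψ = 0.0031°
θ_3 = φ − θ_1 − θ_2 = -90.0020° (wrapped to (-180°,180°])

0.003 -120.001 -90.002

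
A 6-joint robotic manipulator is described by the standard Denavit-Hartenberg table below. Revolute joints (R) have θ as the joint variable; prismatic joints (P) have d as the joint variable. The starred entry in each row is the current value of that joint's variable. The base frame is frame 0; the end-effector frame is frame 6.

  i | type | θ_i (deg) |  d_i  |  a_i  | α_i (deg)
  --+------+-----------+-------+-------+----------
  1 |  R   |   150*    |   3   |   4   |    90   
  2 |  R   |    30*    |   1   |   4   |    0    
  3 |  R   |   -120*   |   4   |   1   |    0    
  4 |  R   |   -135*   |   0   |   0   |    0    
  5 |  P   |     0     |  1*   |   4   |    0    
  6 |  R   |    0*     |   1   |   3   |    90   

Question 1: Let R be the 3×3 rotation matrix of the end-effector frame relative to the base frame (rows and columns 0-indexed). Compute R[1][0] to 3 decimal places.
End-effector x-axis (col 0 of R) = (0.6124,-0.3536,0.7071)
R[1][0] = -0.3536

-0.354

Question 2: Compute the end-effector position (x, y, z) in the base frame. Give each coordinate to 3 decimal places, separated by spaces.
after link 1: o_1 = (-3.4641, 2.0000, 3.0000)
after link 2: o_2 = (-5.9641, 4.5981, 5.0000)
after link 3: o_3 = (-3.9641, 8.0622, 4.0000)
after link 4: o_4 = (-3.9641, 8.0622, 4.0000)
after link 5: o_5 = (-1.0146, 7.5140, 6.8284)
after link 6: o_6 = (1.3225, 7.3194, 8.9497)

1.323 7.319 8.950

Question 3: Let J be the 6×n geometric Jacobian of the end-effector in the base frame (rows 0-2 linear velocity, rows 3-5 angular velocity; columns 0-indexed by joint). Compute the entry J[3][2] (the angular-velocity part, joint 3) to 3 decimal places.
axis z_2 = (0.5000,0.8660,0.0000); lever o_n−o_2 = (7.2866,2.7213,3.9497)
cross product → J_v[:, 2] = (3.4206,-1.9749,-4.9497)
J_ω[:, 2] = z_2
entry J[3][2] = 0.5000

0.500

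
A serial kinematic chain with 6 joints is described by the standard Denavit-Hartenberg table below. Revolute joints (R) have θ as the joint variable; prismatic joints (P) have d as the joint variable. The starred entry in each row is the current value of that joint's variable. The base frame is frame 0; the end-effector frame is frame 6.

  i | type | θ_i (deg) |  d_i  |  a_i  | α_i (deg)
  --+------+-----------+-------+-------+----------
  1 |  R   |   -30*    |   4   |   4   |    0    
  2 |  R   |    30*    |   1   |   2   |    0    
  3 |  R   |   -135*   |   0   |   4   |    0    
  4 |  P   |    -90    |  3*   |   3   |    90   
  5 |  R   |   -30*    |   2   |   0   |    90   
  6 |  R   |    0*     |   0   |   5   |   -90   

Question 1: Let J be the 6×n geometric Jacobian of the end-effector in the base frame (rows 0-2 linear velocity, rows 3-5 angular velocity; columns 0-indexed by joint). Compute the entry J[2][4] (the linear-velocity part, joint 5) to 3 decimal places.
axis z_4 = (0.7071,0.7071,0.0000); lever o_n−o_4 = (-1.6476,4.4761,-2.5000)
cross product → J_v[:, 4] = (-1.7678,1.7678,4.3301)
J_ω[:, 4] = z_4
entry J[2][4] = 4.3301

4.330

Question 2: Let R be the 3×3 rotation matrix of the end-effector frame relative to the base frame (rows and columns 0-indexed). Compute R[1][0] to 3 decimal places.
End-effector x-axis (col 0 of R) = (-0.6124,0.6124,-0.5000)
R[1][0] = 0.6124

0.612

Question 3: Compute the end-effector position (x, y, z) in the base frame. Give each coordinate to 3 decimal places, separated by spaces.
after link 1: o_1 = (3.4641, -2.0000, 4.0000)
after link 2: o_2 = (5.4641, -2.0000, 5.0000)
after link 3: o_3 = (2.6357, -4.8284, 5.0000)
after link 4: o_4 = (0.5144, -2.7071, 8.0000)
after link 5: o_5 = (1.9286, -1.2929, 8.0000)
after link 6: o_6 = (-1.1333, 1.7690, 5.5000)

-1.133 1.769 5.500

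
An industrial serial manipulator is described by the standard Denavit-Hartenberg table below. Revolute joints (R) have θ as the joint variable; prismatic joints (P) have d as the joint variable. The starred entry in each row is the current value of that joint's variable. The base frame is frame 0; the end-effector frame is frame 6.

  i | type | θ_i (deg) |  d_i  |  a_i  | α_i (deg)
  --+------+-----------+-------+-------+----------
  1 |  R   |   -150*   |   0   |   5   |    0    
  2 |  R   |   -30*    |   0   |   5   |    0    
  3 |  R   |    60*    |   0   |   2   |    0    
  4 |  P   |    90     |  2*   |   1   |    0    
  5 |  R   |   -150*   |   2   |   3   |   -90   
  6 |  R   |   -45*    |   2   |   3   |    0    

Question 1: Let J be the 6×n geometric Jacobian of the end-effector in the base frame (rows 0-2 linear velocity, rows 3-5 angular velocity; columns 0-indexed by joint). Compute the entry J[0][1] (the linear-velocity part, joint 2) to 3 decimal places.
axis z_1 = (0.0000,0.0000,1.0000); lever o_n−o_1 = (-10.2553,-4.2321,6.1213)
cross product → J_v[:, 1] = (4.2321,-10.2553,0.0000)
J_ω[:, 1] = z_1
entry J[0][1] = 4.2321

4.232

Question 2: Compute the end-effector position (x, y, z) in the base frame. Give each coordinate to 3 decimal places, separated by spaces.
after link 1: o_1 = (-4.3301, -2.5000, 0.0000)
after link 2: o_2 = (-9.3301, -2.5000, 0.0000)
after link 3: o_3 = (-10.3301, -4.2321, 0.0000)
after link 4: o_4 = (-9.4641, -4.7321, 2.0000)
after link 5: o_5 = (-12.4641, -4.7321, 4.0000)
after link 6: o_6 = (-14.5854, -6.7321, 6.1213)

-14.585 -6.732 6.121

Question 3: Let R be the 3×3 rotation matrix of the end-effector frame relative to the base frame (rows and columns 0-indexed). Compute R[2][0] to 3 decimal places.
End-effector x-axis (col 0 of R) = (-0.7071,0.0000,0.7071)
R[2][0] = 0.7071

0.707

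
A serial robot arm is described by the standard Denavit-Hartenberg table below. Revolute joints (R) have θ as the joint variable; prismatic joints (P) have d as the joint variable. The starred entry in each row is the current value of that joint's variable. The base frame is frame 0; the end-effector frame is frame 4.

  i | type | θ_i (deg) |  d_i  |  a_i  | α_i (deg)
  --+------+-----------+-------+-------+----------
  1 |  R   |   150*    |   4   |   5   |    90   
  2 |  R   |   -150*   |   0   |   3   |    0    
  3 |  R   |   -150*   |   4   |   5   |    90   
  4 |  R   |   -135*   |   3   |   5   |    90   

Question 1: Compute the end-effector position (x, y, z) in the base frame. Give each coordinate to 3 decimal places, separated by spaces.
after link 1: o_1 = (-4.3301, 2.5000, 4.0000)
after link 2: o_2 = (-2.0801, 1.2010, 2.5000)
after link 3: o_3 = (-2.2452, 5.9151, 6.8301)
after link 4: o_4 = (-4.7320, 3.2684, 2.2683)

-4.732 3.268 2.268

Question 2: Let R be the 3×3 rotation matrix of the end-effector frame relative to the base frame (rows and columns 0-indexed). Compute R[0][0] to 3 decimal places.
End-effector x-axis (col 0 of R) = (-0.0474,-0.7891,-0.6124)
R[0][0] = -0.0474

-0.047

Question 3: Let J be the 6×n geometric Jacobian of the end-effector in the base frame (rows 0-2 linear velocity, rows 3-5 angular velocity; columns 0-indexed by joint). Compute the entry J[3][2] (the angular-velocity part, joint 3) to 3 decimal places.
axis z_2 = (0.5000,0.8660,0.0000); lever o_n−o_2 = (-2.6519,2.0674,-0.2317)
cross product → J_v[:, 2] = (-0.2007,0.1159,3.3303)
J_ω[:, 2] = z_2
entry J[3][2] = 0.5000

0.500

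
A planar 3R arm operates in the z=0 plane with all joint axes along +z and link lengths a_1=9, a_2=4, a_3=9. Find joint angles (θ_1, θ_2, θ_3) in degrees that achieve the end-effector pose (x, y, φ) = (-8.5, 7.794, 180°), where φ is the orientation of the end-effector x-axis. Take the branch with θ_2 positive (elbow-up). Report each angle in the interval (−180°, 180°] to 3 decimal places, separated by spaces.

wrist centre = target − a_3·(cos φ, sin φ) = (0.5000, 7.7940)
cos θ_2 = (60.9964−9²−4²)/(2·9·4) = -0.5000; θ_2 = 120.0033° (elbow-up)
β = atan2(7.7940,0.5000) = 86.3294°; ψ = atan2(3.4640,6.9998) = 26.3294°
θ_1 = β − ψ = 60.0000°
θ_3 = φ − θ_1 − θ_2 = -0.0033° (wrapped to (-180°,180°])

60.000 120.003 -0.003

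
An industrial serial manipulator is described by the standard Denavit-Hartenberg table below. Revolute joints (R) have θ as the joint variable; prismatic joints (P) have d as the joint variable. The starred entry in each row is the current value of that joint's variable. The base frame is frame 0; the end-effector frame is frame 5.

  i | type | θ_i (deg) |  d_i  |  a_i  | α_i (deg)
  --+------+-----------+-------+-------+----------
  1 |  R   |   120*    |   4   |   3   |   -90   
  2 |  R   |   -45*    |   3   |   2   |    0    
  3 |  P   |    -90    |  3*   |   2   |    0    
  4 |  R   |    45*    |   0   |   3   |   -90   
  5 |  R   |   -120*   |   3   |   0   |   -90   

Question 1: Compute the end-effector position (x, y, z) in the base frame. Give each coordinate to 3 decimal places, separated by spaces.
after link 1: o_1 = (-1.5000, 2.5981, 4.0000)
after link 2: o_2 = (-4.8052, 2.3228, 5.4142)
after link 3: o_3 = (-6.6962, -0.4019, 6.8284)
after link 4: o_4 = (-6.6962, -0.4019, 9.8284)
after link 5: o_5 = (-8.1962, 2.1962, 9.8284)

-8.196 2.196 9.828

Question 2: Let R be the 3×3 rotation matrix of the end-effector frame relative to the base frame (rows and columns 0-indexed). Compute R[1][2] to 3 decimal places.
-0.250

End-effector z-axis (col 2 of R) = (-0.4330,-0.2500,0.8660)
R[1][2] = -0.2500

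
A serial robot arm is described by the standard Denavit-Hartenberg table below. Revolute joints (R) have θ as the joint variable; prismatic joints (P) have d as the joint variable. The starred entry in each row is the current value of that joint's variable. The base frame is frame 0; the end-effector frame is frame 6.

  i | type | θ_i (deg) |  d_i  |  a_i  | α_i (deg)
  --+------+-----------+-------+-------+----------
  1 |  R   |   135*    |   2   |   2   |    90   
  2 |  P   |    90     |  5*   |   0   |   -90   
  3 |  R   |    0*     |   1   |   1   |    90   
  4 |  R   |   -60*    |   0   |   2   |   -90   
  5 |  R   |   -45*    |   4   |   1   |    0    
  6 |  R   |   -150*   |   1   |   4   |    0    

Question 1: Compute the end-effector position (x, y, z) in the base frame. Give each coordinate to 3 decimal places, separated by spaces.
after link 1: o_1 = (-1.4142, 1.4142, 2.0000)
after link 2: o_2 = (2.1213, 4.9497, 2.0000)
after link 3: o_3 = (2.8284, 4.2426, 3.0000)
after link 4: o_4 = (1.6037, 5.4674, 4.0000)
after link 5: o_5 = (3.0849, 4.9862, 7.8177)
after link 6: o_6 = (5.0724, 1.5346, 6.7518)

5.072 1.535 6.752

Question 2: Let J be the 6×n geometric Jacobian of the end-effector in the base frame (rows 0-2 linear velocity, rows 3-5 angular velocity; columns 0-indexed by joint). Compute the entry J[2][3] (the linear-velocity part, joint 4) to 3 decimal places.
-3.502

axis z_3 = (0.7071,0.7071,0.0000); lever o_n−o_3 = (2.2440,-2.7081,3.7518)
cross product → J_v[:, 3] = (2.6529,-2.6529,-3.5016)
J_ω[:, 3] = z_3
entry J[2][3] = -3.5016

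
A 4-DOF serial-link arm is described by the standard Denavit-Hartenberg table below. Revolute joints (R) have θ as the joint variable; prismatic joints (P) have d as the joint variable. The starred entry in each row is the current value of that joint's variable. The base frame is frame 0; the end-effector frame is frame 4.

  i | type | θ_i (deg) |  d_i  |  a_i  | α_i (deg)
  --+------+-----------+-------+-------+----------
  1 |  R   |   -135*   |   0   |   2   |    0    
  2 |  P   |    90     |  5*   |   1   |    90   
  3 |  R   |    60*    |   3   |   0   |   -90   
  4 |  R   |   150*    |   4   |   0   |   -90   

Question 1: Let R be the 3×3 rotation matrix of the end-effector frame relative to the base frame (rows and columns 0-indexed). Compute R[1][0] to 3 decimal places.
0.660

End-effector x-axis (col 0 of R) = (0.0474,0.6597,-0.7500)
R[1][0] = 0.6597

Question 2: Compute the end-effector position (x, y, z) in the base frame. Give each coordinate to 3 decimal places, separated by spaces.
after link 1: o_1 = (-1.4142, -1.4142, 0.0000)
after link 2: o_2 = (-0.7071, -2.1213, 5.0000)
after link 3: o_3 = (-2.8284, -4.2426, 5.0000)
after link 4: o_4 = (-5.2779, -1.7932, 7.0000)

-5.278 -1.793 7.000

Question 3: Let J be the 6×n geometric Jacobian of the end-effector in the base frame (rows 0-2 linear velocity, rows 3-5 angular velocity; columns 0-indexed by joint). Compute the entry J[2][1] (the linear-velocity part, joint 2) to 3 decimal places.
prismatic axis z_1 = (0.0000,0.0000,1.0000)
J_v[:, 1] = z_1; J_ω[:, 1] = (0,0,0)
entry J[2][1] = 1.0000

1.000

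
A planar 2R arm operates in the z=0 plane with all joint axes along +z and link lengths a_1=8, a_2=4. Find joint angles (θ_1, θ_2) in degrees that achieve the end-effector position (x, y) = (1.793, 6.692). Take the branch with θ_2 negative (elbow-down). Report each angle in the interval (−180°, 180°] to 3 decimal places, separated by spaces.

cos θ_2 = (47.9977−8²−4²)/(2·8·4) = -0.5000; θ_2 = -120.0024° (elbow-down)
β = atan2(6.6920,1.7930) = 75.0009°; ψ = atan2(-3.4640,5.9999) = -30.0000°
θ_1 = β − ψ = 105.0009°

105.001 -120.002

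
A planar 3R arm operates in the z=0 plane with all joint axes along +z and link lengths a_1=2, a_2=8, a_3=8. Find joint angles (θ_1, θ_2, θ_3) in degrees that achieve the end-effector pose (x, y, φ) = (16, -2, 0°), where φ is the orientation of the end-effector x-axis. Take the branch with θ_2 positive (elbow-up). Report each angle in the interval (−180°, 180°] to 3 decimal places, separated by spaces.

-90.000 90.000 0.000

wrist centre = target − a_3·(cos φ, sin φ) = (8.0000, -2.0000)
cos θ_2 = (68.0000−2²−8²)/(2·2·8) = 0.0000; θ_2 = 90.0000° (elbow-up)
β = atan2(-2.0000,8.0000) = -14.0362°; ψ = atan2(8.0000,2.0000) = 75.9638°
θ_1 = β − ψ = -90.0000°
θ_3 = φ − θ_1 − θ_2 = 0.0000° (wrapped to (-180°,180°])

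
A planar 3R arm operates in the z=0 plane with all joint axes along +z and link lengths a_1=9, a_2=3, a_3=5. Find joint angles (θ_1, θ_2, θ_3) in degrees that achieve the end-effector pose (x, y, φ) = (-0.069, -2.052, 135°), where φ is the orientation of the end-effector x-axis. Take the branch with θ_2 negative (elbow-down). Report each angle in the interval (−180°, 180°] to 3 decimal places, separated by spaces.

wrist centre = target − a_3·(cos φ, sin φ) = (3.4665, -5.5875)
cos θ_2 = (43.2374−9²−3²)/(2·9·3) = -0.8660; θ_2 = -149.9941° (elbow-down)
β = atan2(-5.5875,3.4665) = -58.1843°; ψ = atan2(-1.5003,6.4021) = -13.1887°
θ_1 = β − ψ = -44.9956°
θ_3 = φ − θ_1 − θ_2 = -30.0103° (wrapped to (-180°,180°])

-44.996 -149.994 -30.010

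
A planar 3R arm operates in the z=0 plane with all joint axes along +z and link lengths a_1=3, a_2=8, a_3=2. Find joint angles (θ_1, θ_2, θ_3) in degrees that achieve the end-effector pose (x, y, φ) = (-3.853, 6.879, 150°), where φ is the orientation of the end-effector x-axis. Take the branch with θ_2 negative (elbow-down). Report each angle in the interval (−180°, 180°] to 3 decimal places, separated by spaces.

-135.009 -134.996 60.005

wrist centre = target − a_3·(cos φ, sin φ) = (-2.1209, 5.8790)
cos θ_2 = (39.0611−3²−8²)/(2·3·8) = -0.7071; θ_2 = -134.9963° (elbow-down)
β = atan2(5.8790,-2.1209) = 109.8378°; ψ = atan2(-5.6572,-2.6565) = -115.1536°
θ_1 = β − ψ = 224.9913°
θ_3 = φ − θ_1 − θ_2 = 60.0050° (wrapped to (-180°,180°])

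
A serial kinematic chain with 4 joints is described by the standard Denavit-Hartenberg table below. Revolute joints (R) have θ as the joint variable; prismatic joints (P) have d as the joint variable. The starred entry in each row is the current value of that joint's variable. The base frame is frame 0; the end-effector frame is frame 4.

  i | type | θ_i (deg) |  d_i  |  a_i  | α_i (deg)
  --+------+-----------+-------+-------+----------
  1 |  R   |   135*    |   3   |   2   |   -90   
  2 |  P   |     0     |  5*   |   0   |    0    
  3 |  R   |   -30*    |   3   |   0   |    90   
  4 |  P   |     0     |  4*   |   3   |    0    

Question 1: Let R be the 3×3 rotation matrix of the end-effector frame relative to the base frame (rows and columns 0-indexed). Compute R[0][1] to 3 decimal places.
-0.707

End-effector y-axis (col 1 of R) = (-0.7071,-0.7071,0.0000)
R[0][1] = -0.7071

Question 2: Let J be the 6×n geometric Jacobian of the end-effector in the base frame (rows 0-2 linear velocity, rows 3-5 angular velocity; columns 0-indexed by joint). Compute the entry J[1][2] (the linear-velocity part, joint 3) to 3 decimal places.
3.510

axis z_2 = (-0.7071,-0.7071,0.0000); lever o_n−o_2 = (-2.5442,-1.6984,4.9641)
cross product → J_v[:, 2] = (-3.5101,3.5101,-0.5981)
J_ω[:, 2] = z_2
entry J[1][2] = 3.5101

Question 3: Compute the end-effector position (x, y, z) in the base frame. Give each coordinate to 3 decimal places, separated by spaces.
-7.494 -3.820 7.964

after link 1: o_1 = (-1.4142, 1.4142, 3.0000)
after link 2: o_2 = (-4.9497, -2.1213, 3.0000)
after link 3: o_3 = (-7.0711, -4.2426, 3.0000)
after link 4: o_4 = (-7.4940, -3.8197, 7.9641)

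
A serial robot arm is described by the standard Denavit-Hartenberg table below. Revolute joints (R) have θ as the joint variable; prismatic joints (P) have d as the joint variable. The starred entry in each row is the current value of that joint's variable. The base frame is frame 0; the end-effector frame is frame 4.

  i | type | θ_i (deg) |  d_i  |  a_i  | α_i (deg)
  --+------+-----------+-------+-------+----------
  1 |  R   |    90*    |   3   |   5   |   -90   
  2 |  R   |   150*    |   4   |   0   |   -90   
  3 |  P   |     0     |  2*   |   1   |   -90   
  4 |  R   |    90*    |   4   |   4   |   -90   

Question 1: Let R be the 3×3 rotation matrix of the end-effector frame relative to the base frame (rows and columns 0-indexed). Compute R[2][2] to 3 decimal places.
0.500

End-effector z-axis (col 2 of R) = (0.0000,0.8660,0.5000)
R[2][2] = 0.5000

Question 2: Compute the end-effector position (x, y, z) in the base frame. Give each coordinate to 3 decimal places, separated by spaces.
after link 1: o_1 = (0.0000, 5.0000, 3.0000)
after link 2: o_2 = (-4.0000, 5.0000, 3.0000)
after link 3: o_3 = (-4.0000, 3.1340, 4.2321)
after link 4: o_4 = (0.0000, 5.1340, 0.7679)

0.000 5.134 0.768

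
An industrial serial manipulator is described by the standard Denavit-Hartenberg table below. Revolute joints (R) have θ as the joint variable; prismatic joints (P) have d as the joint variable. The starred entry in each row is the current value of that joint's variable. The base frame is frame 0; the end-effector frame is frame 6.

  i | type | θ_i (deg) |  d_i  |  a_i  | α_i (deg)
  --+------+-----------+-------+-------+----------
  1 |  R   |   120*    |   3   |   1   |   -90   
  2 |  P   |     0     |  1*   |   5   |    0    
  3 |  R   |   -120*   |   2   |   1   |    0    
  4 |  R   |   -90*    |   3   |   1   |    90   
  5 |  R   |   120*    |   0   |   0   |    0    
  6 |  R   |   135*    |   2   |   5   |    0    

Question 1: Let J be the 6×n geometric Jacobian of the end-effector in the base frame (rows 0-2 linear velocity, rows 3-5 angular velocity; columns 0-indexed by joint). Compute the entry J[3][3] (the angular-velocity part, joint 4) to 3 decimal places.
-0.866

axis z_3 = (-0.8660,-0.5000,0.0000); lever o_n−o_3 = (0.9572,2.0014,-1.5850)
cross product → J_v[:, 3] = (0.7925,-1.3727,-1.2547)
J_ω[:, 3] = z_3
entry J[3][3] = -0.8660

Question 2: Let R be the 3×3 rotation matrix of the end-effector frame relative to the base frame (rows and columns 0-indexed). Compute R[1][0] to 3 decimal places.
0.677

End-effector x-axis (col 0 of R) = (0.7244,0.6771,0.1294)
R[1][0] = 0.6771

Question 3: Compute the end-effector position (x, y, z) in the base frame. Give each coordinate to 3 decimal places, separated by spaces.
-4.391 5.265 2.281

after link 1: o_1 = (-0.5000, 0.8660, 3.0000)
after link 2: o_2 = (-3.8660, 4.6962, 3.0000)
after link 3: o_3 = (-5.3481, 3.2631, 3.8660)
after link 4: o_4 = (-7.5131, 1.0131, 3.3660)
after link 5: o_5 = (-7.5131, 1.0131, 3.3660)
after link 6: o_6 = (-4.3909, 5.2646, 2.2810)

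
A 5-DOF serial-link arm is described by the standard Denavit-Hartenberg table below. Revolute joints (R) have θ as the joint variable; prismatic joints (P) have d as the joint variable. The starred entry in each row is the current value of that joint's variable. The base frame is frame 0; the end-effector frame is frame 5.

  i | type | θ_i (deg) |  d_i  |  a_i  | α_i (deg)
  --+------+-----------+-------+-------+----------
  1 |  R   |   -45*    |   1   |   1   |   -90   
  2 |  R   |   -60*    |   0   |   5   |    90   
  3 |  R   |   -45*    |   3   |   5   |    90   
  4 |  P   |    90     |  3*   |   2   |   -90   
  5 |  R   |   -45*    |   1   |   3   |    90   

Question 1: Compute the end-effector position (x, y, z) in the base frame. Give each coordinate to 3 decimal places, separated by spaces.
-6.727 -2.394 8.204

after link 1: o_1 = (0.7071, -0.7071, 1.0000)
after link 2: o_2 = (2.4749, -2.4749, 5.3301)
after link 3: o_3 = (-0.6122, -4.3878, 9.8920)
after link 4: o_4 = (-4.0870, -3.9130, 9.0549)
after link 5: o_5 = (-6.7270, -2.3943, 8.2041)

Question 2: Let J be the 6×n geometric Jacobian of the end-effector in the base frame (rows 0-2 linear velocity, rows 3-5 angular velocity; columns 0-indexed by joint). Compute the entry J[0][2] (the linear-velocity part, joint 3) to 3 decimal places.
1.720

axis z_2 = (-0.6124,0.6124,0.5000); lever o_n−o_2 = (-9.2019,0.0806,2.8740)
cross product → J_v[:, 2] = (1.7197,-2.8410,5.5856)
J_ω[:, 2] = z_2
entry J[0][2] = 1.7197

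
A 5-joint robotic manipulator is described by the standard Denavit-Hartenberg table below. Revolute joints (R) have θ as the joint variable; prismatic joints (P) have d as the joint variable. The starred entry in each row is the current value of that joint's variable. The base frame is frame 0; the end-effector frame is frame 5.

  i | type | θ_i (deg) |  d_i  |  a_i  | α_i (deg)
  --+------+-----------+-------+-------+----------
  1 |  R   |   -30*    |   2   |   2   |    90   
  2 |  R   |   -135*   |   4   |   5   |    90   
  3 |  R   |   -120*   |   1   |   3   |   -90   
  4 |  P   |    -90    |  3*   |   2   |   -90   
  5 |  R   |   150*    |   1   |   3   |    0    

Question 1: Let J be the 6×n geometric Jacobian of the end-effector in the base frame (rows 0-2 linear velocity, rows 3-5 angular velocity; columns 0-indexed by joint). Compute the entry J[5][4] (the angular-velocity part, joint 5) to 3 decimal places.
0.354

axis z_4 = (0.7392,0.5732,0.3536); lever o_n−o_4 = (2.7507,-1.4541,-0.5650)
cross product → J_v[:, 4] = (0.1902,1.3902,-2.6517)
J_ω[:, 4] = z_4
entry J[5][4] = 0.3536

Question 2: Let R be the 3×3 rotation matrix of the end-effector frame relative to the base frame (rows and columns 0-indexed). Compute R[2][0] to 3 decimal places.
End-effector x-axis (col 0 of R) = (0.6705,-0.6758,-0.3062)
R[2][0] = -0.3062

-0.306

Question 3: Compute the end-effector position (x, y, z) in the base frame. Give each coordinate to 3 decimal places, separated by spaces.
-1.040 0.847 -0.756

after link 1: o_1 = (1.7321, -1.0000, 2.0000)
after link 2: o_2 = (-3.3298, -2.6963, -1.5355)
after link 3: o_3 = (-1.7246, -0.6231, 0.2322)
after link 4: o_4 = (-3.7903, 2.3016, -0.1907)
after link 5: o_5 = (-1.0396, 0.8475, -0.7557)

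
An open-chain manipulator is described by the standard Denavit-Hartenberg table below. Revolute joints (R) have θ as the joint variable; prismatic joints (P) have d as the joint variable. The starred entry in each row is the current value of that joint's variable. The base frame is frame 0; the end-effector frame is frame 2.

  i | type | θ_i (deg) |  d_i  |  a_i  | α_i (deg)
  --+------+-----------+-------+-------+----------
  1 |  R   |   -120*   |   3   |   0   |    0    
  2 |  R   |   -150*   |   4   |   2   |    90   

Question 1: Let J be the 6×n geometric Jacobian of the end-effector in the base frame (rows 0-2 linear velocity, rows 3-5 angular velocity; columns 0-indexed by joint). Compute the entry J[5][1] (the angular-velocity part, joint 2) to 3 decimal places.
1.000

axis z_1 = (0.0000,0.0000,1.0000); lever o_n−o_1 = (-0.0000,2.0000,4.0000)
cross product → J_v[:, 1] = (-2.0000,-0.0000,0.0000)
J_ω[:, 1] = z_1
entry J[5][1] = 1.0000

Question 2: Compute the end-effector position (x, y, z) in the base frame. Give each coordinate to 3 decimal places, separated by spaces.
after link 1: o_1 = (0.0000, 0.0000, 3.0000)
after link 2: o_2 = (-0.0000, 2.0000, 7.0000)

-0.000 2.000 7.000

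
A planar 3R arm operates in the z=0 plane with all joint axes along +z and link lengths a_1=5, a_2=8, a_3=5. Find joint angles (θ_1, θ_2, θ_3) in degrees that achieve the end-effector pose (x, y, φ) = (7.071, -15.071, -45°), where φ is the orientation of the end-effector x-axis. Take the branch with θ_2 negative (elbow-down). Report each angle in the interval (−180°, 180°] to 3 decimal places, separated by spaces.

wrist centre = target − a_3·(cos φ, sin φ) = (3.5355, -11.5355)
cos θ_2 = (145.5665−5²−8²)/(2·5·8) = 0.7071; θ_2 = -45.0021° (elbow-down)
β = atan2(-11.5355,3.5355) = -72.9604°; ψ = atan2(-5.6571,10.6566) = -27.9615°
θ_1 = β − ψ = -44.9989°
θ_3 = φ − θ_1 − θ_2 = 45.0010° (wrapped to (-180°,180°])

-44.999 -45.002 45.001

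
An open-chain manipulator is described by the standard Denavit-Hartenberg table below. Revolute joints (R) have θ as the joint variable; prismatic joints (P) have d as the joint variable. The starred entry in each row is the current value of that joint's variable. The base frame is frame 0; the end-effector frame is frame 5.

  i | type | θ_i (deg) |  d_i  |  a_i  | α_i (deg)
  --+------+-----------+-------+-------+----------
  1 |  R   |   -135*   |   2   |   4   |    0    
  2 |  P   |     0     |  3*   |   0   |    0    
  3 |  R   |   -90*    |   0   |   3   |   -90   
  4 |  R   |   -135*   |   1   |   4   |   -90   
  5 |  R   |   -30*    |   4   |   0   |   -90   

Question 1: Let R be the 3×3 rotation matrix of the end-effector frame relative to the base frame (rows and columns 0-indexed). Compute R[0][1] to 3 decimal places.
0.500

End-effector y-axis (col 1 of R) = (0.5000,-0.5000,-0.7071)
R[0][1] = 0.5000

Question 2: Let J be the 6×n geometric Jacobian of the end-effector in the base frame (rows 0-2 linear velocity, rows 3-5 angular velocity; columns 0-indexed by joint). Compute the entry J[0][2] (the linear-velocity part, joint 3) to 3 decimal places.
-1.414

axis z_2 = (0.0000,0.0000,1.0000); lever o_n−o_2 = (-2.8284,1.4142,5.6569)
cross product → J_v[:, 2] = (-1.4142,-2.8284,0.0000)
J_ω[:, 2] = z_2
entry J[0][2] = -1.4142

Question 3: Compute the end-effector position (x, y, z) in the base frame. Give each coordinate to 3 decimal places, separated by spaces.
after link 1: o_1 = (-2.8284, -2.8284, 2.0000)
after link 2: o_2 = (-2.8284, -2.8284, 5.0000)
after link 3: o_3 = (-4.9497, -0.7071, 5.0000)
after link 4: o_4 = (-3.6569, -3.4142, 7.8284)
after link 5: o_5 = (-5.6569, -1.4142, 10.6569)

-5.657 -1.414 10.657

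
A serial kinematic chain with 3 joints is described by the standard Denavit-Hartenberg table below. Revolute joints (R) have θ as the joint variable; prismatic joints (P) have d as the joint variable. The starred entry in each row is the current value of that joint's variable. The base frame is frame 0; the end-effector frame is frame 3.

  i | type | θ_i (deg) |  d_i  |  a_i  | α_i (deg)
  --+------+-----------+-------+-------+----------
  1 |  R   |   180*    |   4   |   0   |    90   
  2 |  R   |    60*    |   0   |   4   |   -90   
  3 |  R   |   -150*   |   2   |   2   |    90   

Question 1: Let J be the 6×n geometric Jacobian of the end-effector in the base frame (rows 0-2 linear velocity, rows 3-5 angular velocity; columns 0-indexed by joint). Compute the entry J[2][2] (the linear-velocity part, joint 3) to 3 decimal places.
axis z_2 = (0.8660,-0.0000,0.5000); lever o_n−o_2 = (2.5981,1.0000,-0.5000)
cross product → J_v[:, 2] = (-0.5000,1.7321,0.8660)
J_ω[:, 2] = z_2
entry J[2][2] = 0.8660

0.866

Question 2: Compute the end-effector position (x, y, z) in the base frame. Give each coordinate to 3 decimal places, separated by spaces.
after link 1: o_1 = (0.0000, 0.0000, 4.0000)
after link 2: o_2 = (-2.0000, 0.0000, 7.4641)
after link 3: o_3 = (0.5981, 1.0000, 6.9641)

0.598 1.000 6.964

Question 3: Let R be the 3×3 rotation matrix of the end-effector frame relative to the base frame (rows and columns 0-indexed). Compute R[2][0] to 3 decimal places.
-0.750

End-effector x-axis (col 0 of R) = (0.4330,0.5000,-0.7500)
R[2][0] = -0.7500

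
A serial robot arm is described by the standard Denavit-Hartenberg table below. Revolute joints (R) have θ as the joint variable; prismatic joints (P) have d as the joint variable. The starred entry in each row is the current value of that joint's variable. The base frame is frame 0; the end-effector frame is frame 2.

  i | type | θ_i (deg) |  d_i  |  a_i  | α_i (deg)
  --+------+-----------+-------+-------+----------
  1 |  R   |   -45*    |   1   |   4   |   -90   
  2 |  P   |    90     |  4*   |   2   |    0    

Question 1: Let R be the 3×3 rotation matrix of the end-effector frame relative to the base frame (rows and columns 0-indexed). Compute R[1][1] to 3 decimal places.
End-effector y-axis (col 1 of R) = (-0.7071,0.7071,-0.0000)
R[1][1] = 0.7071

0.707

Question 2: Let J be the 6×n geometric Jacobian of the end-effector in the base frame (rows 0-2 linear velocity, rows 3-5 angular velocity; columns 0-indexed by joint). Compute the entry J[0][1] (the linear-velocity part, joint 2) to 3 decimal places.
prismatic axis z_1 = (0.7071,0.7071,0.0000)
J_v[:, 1] = z_1; J_ω[:, 1] = (0,0,0)
entry J[0][1] = 0.7071

0.707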